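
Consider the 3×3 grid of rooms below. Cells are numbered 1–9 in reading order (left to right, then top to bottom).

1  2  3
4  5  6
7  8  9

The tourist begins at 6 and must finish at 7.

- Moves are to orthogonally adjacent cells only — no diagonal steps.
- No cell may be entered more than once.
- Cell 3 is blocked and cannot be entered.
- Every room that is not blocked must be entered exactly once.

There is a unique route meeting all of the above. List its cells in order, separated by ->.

Need to visit all 8 open cells exactly once, starting at 6 and ending at 7.
Cell 9 has only two open neighbours (6 and 8), so the path must pass straight through it: one of those is the cell it's entered from and the other is where it exits.
Route from 6: down 1 to 9, left 1 to 8, up 2 to 2, left 1 to 1, down 2 to 7 — 7 moves in all.
Check: all 8 open cells covered.

6 -> 9 -> 8 -> 5 -> 2 -> 1 -> 4 -> 7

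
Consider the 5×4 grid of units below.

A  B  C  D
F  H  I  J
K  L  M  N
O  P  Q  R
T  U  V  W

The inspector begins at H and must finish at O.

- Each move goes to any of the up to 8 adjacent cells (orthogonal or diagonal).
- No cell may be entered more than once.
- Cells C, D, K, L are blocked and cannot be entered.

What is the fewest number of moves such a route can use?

3

With diagonal moves allowed, the Chebyshev distance max(|Δrow|,|Δcol|) from H to O is 2, so at least 2 moves are needed.
That bound ignores the blocked cells. Measuring each leg by the fewest moves that actually steer around them (H→O: 3) raises the lower bound to 3.
A route of 3 moves exists: H → M → P → O.
Since 3 matches that lower bound, it is optimal.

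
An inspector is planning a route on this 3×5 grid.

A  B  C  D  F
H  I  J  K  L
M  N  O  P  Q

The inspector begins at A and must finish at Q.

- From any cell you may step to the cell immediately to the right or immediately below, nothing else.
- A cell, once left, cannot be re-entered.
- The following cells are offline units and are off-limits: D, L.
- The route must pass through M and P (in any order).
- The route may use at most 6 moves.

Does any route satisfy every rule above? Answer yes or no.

yes

One route that works: A → H → M → N → O → P → Q.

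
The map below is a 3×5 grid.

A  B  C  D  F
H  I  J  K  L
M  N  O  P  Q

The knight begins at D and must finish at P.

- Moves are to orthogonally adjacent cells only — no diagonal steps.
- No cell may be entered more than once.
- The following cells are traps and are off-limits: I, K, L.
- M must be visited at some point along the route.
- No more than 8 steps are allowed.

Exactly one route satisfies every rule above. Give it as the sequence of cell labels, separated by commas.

Any route must reach M and still end at P within 8 moves, so the order of the required stops is forced.
Route from D: 3× left (reaching A), 2× down (reaching M), 3× right (reaching P) — 8 moves in all.
Check: all required cells visited; 8 ≤ 8 moves.

D, C, B, A, H, M, N, O, P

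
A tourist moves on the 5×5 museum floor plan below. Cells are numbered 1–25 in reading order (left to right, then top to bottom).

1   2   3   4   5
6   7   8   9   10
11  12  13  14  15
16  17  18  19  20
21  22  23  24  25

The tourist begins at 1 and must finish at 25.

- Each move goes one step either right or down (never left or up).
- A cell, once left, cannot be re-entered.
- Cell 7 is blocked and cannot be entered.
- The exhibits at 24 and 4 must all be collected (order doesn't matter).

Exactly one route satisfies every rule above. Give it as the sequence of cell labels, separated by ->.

Moves only go right or down, so the column and row indices never decrease.
Route from 1: 3× right (reaching 4), 4× down (reaching 24), right to 25 — 8 moves in all.
Check: all required cells visited.

1 -> 2 -> 3 -> 4 -> 9 -> 14 -> 19 -> 24 -> 25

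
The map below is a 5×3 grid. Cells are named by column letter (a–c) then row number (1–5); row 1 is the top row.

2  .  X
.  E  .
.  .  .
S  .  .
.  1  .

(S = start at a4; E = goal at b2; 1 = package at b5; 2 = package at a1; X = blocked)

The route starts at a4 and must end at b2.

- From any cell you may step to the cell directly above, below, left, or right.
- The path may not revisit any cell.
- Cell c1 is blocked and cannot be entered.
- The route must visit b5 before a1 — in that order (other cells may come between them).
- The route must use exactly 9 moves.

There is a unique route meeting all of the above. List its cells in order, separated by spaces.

The waypoints must appear in the order b5, a1, with no cell reused.
Route from a4: down to a5, right to b5, 2× up (reaching b3), left to a3, 2× up (reaching a1), right to b1, down to b2 — 9 moves in all.
Check: order respected (1 at step 2, 2 at step 7); 9 moves as required.

a4 a5 b5 b4 b3 a3 a2 a1 b1 b2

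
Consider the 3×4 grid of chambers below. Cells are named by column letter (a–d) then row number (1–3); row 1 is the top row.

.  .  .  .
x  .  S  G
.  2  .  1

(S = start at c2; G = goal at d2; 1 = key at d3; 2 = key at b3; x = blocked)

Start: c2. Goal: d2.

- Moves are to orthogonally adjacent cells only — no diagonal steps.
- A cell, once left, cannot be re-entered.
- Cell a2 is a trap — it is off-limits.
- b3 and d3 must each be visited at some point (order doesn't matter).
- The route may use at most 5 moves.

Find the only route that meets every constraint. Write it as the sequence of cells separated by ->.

Any route must reach b3 and d3 and still end at d2 within 5 moves, so the order of the required stops is forced.
Route from c2: left to b2, down to b3, 2× right (reaching d3), up to d2 — 5 moves in all.
Check: all required cells visited; 5 ≤ 5 moves.

c2 -> b2 -> b3 -> c3 -> d3 -> d2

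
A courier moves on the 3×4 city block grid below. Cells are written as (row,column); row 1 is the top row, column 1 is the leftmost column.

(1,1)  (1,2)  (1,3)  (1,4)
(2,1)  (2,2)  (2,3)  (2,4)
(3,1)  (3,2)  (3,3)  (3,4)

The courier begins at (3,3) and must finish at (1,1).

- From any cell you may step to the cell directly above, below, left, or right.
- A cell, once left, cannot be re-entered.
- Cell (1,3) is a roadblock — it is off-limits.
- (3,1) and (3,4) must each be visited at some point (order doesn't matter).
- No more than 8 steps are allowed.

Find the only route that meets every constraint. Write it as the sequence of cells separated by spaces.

Any route must reach (3,1) and (3,4) and still end at (1,1) within 8 moves, so the order of the required stops is forced.
Route from (3,3): right 1 to (3,4), up 1 to (2,4), left 2 to (2,2), down 1 to (3,2), left 1 to (3,1), up 2 to (1,1) — 8 moves in all.
Check: all required cells visited; 8 ≤ 8 moves.

(3,3) (3,4) (2,4) (2,3) (2,2) (3,2) (3,1) (2,1) (1,1)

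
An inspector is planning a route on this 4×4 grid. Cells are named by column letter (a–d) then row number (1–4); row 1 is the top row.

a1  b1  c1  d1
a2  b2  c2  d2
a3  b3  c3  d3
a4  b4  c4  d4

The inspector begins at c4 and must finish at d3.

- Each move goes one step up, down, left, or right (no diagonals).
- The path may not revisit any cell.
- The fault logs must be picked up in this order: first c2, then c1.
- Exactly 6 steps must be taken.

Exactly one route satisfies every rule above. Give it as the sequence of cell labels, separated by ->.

c4 -> c3 -> c2 -> c1 -> d1 -> d2 -> d3

The waypoints must appear in the order c2, c1, with no cell reused.
Route from c4: up 3 to c1, right 1 to d1, down 2 to d3 — 6 moves in all.
Check: order respected (c2 at step 2, c1 at step 3); 6 moves as required.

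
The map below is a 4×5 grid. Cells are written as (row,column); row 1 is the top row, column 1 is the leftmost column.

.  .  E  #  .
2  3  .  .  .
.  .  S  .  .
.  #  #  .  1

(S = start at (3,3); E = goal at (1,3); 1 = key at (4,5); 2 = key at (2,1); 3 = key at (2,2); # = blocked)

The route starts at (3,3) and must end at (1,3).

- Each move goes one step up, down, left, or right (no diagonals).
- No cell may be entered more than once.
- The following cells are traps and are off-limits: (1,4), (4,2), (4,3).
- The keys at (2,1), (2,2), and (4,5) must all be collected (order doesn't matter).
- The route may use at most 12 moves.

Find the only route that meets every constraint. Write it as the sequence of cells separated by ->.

(3,3) -> (3,4) -> (4,4) -> (4,5) -> (3,5) -> (2,5) -> (2,4) -> (2,3) -> (2,2) -> (2,1) -> (1,1) -> (1,2) -> (1,3)

The 12-move cap with required stops at (2,1), (2,2), (4,5) leaves no slack for detours.
Route from (3,3): right 1 to (3,4), down 1 to (4,4), right 1 to (4,5), up 2 to (2,5), left 4 to (2,1), up 1 to (1,1), right 2 to (1,3) — 12 moves in all.
Check: all required cells visited; 12 ≤ 12 moves.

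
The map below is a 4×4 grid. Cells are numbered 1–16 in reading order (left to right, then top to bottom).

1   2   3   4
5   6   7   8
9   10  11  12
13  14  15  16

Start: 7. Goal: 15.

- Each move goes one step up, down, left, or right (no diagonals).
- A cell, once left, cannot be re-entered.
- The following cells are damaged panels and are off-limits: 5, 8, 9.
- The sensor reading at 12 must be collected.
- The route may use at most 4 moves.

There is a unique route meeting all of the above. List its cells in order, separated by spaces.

7 11 12 16 15

The 4-move cap with required stops at 12 leaves no slack for detours.
Route from 7: down 1 to 11, right 1 to 12, down 1 to 16, left 1 to 15 — 4 moves in all.
Check: all required cells visited; 4 ≤ 4 moves.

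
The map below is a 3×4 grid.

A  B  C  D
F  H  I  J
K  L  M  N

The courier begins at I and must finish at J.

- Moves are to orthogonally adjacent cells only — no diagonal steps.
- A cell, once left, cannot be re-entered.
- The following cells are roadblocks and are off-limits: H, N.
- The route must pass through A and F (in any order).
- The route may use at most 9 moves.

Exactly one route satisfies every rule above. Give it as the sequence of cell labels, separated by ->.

The 9-move cap with required stops at A, F leaves no slack for detours.
Route from I: down 1 to M, left 2 to K, up 2 to A, right 3 to D, down 1 to J — 9 moves in all.
Check: all required cells visited; 9 ≤ 9 moves.

I -> M -> L -> K -> F -> A -> B -> C -> D -> J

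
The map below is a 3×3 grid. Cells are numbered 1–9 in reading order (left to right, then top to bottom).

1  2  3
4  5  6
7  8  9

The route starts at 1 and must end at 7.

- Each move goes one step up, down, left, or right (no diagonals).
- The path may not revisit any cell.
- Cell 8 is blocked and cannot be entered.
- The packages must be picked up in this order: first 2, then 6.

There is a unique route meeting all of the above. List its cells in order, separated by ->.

1 -> 2 -> 3 -> 6 -> 5 -> 4 -> 7

The waypoints must appear in the order 2, 6, with no cell reused.
Route from 1: right 2 to 3, down 1 to 6, left 2 to 4, down 1 to 7 — 6 moves in all.
Check: order respected (2 at step 1, 6 at step 3).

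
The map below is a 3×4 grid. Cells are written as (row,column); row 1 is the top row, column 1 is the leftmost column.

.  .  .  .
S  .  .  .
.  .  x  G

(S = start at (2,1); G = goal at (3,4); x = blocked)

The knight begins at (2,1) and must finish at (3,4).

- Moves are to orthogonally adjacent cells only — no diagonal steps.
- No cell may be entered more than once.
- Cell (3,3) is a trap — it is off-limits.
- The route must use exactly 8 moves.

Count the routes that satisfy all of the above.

4

Need simple routes of exactly 8 moves from (2,1) to (3,4) (Manhattan distance 4, so 2 moves are spent on a detour and 2 undoing it).
Enumerating: (2,1) (1,1) (1,2) (2,2) (2,3) (1,3) (1,4) (2,4) (3,4) | (2,1) (3,1) (3,2) (2,2) (1,2) (1,3) (2,3) (2,4) (3,4) | (2,1) (3,1) (3,2) (2,2) (1,2) (1,3) (1,4) (2,4) (3,4) | (2,1) (3,1) (3,2) (2,2) (2,3) (1,3) (1,4) (2,4) (3,4).
That gives 4 routes.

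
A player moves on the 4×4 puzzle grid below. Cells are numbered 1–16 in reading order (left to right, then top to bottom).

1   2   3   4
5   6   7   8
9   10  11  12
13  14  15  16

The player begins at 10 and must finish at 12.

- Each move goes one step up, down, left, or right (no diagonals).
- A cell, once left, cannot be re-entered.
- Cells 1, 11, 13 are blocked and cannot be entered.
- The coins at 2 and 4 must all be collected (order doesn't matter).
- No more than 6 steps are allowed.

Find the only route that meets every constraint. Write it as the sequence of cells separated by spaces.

10 6 2 3 4 8 12

The 6-move cap with required stops at 2, 4 leaves no slack for detours.
Route from 10: 2× up (reaching 2), 2× right (reaching 4), 2× down (reaching 12) — 6 moves in all.
Check: all required cells visited; 6 ≤ 6 moves.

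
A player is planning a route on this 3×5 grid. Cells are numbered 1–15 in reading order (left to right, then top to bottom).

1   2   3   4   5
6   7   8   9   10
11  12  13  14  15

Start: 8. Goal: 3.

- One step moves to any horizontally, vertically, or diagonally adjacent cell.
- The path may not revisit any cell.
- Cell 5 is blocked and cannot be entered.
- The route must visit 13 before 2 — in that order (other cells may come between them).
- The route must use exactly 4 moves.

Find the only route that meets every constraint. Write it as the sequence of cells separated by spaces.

8 13 7 2 3

The waypoints must appear in the order 13, 2, with no cell reused.
Route from 8: down 1 to 13, up-left 1 to 7, up 1 to 2, right 1 to 3 — 4 moves in all.
Check: order respected (13 at step 1, 2 at step 3); 4 moves as required.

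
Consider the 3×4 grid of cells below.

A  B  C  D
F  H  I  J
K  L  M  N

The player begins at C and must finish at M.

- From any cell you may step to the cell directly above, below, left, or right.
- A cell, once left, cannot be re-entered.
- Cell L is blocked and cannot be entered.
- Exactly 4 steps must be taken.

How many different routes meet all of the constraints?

4

Need simple routes of exactly 4 moves from C to M (Manhattan distance 2, so 1 moves are spent on a detour and 1 undoing it).
Enumerating: C I J N M | C B H I M | C D J N M | C D J I M.
That gives 4 routes.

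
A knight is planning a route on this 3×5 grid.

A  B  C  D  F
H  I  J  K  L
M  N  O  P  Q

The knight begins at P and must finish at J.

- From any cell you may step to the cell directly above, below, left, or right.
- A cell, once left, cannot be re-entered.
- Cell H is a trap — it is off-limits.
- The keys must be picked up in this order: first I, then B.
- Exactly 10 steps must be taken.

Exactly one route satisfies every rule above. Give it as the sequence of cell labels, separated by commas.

P, O, N, I, B, C, D, F, L, K, J

The waypoints must appear in the order I, B, with no cell reused.
Route from P: 2× left (reaching N), 2× up (reaching B), 3× right (reaching F), down to L, 2× left (reaching J) — 10 moves in all.
Check: order respected (I at step 3, B at step 4); 10 moves as required.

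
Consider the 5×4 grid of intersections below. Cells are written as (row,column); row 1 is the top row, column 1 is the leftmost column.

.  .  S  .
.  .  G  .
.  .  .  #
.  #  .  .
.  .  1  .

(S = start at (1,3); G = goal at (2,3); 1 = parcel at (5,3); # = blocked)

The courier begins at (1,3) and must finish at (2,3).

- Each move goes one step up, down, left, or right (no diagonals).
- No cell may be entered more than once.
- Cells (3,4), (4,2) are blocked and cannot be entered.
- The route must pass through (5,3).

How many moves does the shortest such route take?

Any route passes through (5,3) somewhere between (1,3) and (2,3). Summing Manhattan distances along the two legs ((1,3) → (5,3) → (2,3)) gives a lower bound of 4 + 3 = 7 moves.
The shortest route satisfying every rule uses 11 moves: (1,3) → (1,2) → (2,2) → (3,2) → (3,1) → (4,1) → (5,1) → (5,2) → (5,3) → (4,3) → (3,3) → (2,3).
The bound of 7 isn't tight here; checking systematically, no route of length 7 through 10 satisfies every constraint (on a 4-connected grid the length of any start-to-goal walk has the same parity as the Manhattan bound, so only lengths 7, 9, 11, … need checking), so 11 is the minimum.

11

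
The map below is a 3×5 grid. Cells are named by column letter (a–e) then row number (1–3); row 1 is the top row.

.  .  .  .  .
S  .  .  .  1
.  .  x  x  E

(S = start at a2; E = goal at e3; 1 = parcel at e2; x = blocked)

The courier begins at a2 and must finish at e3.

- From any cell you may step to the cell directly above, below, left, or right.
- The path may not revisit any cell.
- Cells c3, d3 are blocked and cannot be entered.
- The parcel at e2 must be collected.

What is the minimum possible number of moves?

Any route passes through e2 somewhere between a2 and e3. Summing Manhattan distances along the two legs (a2 → e2 → e3) gives a lower bound of 4 + 1 = 5 moves.
A route of 5 moves achieves this: a2 → b2 → c2 → d2 → e2 → e3.
Since 5 matches the lower bound, it is optimal.

5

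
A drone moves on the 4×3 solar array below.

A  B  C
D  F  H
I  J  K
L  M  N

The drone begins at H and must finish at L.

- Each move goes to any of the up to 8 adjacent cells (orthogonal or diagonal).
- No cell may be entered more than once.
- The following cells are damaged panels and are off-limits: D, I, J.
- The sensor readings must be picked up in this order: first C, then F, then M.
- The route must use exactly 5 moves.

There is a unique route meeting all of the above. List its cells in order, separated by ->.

H -> C -> F -> K -> M -> L

The waypoints must appear in the order C, F, M, with no cell reused.
Route from H: up 1 to C, down-left 1 to F, down-right 1 to K, down-left 1 to M, left 1 to L — 5 moves in all.
Check: order respected (C at step 1, F at step 2, M at step 4); 5 moves as required.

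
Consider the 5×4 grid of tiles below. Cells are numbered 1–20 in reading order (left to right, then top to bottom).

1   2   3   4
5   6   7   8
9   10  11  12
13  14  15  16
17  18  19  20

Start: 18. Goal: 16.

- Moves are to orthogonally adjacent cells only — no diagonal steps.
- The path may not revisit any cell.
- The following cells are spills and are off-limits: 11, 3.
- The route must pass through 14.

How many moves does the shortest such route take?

Any route passes through 14 somewhere between 18 and 16. Summing Manhattan distances along the two legs (18 → 14 → 16) gives a lower bound of 1 + 2 = 3 moves.
A route of 3 moves achieves this: 18 → 14 → 15 → 16.
Since 3 matches the lower bound, it is optimal.

3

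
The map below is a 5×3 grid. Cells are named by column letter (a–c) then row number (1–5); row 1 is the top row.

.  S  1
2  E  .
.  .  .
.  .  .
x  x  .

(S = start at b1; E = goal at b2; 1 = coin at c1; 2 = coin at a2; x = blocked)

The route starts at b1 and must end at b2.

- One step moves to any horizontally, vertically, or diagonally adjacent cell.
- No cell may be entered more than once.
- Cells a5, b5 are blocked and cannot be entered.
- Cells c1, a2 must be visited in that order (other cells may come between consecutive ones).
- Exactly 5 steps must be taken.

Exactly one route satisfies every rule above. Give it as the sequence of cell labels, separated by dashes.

b1 - c1 - c2 - b3 - a2 - b2

The waypoints must appear in the order c1, a2, with no cell reused.
Route from b1: right to c1, down to c2, down-left to b3, up-left to a2, right to b2 — 5 moves in all.
Check: order respected (1 at step 1, 2 at step 4); 5 moves as required.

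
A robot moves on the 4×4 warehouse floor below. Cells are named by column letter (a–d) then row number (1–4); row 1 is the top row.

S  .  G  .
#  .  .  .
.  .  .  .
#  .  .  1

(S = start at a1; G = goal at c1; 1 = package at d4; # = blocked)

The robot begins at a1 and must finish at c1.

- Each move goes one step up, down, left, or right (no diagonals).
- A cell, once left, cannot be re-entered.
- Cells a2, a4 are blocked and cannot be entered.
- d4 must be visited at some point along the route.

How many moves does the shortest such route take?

10

Any route passes through d4 somewhere between a1 and c1. Summing Manhattan distances along the two legs (a1 → d4 → c1) gives a lower bound of 6 + 4 = 10 moves.
A route of 10 moves achieves this: a1 → b1 → b2 → b3 → b4 → c4 → d4 → d3 → d2 → d1 → c1.
Since 10 matches the lower bound, it is optimal.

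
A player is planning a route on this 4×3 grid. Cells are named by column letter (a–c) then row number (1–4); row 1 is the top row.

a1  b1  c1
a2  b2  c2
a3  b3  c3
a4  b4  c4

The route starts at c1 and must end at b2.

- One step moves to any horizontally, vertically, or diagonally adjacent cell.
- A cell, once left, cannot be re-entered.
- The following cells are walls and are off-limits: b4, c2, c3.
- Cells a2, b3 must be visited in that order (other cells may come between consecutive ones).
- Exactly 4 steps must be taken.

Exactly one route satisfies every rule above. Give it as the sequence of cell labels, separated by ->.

The waypoints must appear in the order a2, b3, with no cell reused.
Route from c1: left to b1, down-left to a2, down-right to b3, up to b2 — 4 moves in all.
Check: order respected (a2 at step 2, b3 at step 3); 4 moves as required.

c1 -> b1 -> a2 -> b3 -> b2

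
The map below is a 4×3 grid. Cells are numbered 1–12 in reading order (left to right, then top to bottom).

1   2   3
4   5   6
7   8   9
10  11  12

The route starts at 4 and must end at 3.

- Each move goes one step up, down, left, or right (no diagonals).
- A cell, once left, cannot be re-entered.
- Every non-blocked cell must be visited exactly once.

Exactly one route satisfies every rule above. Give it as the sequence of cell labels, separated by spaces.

4 1 2 5 8 7 10 11 12 9 6 3

Need to visit all 12 open cells exactly once, starting at 4 and ending at 3.
Cell 10 has only two open neighbours (7 and 11), so the path must pass straight through it: one of those is the cell it's entered from and the other is where it exits.
Route from 4: up to 1, right to 2, 2× down (reaching 8), left to 7, down to 10, 2× right (reaching 12), 3× up (reaching 3) — 11 moves in all.
Check: all 12 open cells covered.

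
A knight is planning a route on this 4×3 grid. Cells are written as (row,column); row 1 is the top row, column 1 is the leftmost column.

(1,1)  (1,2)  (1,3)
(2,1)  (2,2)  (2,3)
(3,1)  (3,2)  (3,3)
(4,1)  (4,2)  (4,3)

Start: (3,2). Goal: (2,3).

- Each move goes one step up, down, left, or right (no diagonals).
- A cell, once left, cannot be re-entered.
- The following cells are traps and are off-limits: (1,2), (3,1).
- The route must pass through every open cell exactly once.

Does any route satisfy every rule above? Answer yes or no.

no

Cell (1,1) has only one open neighbour but is neither the start nor the goal, so a Hamiltonian route would have to both enter and leave it through the same neighbour — impossible without revisiting.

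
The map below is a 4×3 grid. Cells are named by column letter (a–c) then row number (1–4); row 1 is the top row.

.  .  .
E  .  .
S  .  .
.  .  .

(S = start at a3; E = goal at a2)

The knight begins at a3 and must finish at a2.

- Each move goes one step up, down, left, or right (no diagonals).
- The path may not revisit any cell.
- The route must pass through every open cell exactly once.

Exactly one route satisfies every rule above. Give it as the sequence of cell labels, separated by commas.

Need to visit all 12 open cells exactly once, starting at a3 and ending at a2.
Route from a3: down 1 to a4, right 2 to c4, up 1 to c3, left 1 to b3, up 1 to b2, right 1 to c2, up 1 to c1, left 2 to a1, down 1 to a2 — 11 moves in all.
Check: all 12 open cells covered.

a3, a4, b4, c4, c3, b3, b2, c2, c1, b1, a1, a2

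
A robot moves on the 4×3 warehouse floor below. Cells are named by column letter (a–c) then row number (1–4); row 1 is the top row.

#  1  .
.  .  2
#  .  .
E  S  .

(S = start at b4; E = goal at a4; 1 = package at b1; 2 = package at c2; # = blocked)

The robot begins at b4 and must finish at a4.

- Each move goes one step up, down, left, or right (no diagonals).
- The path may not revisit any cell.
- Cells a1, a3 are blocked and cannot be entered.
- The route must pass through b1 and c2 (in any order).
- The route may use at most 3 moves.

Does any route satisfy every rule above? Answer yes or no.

Every way from b1 onward to a4 runs back through b4, which the route has already used — so it cannot be completed without a revisit.

no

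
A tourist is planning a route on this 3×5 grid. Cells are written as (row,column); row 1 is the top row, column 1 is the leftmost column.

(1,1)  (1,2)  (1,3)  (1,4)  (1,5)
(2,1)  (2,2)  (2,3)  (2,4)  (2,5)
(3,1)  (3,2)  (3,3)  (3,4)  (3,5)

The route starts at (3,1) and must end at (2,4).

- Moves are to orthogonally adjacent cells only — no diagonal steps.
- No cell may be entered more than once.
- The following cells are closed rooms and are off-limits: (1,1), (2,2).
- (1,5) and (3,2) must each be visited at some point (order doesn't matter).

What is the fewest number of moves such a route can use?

Any route passes through (1,5) and (3,2) in some order between (3,1) and (2,4). Summing Manhattan distances along each leg and taking the cheapest ordering ((3,1) → (3,2) → (1,5) → (2,4)) gives a lower bound of 1 + 5 + 2 = 8 moves.
A route of 8 moves achieves this: (3,1) → (3,2) → (3,3) → (2,3) → (1,3) → (1,4) → (1,5) → (2,5) → (2,4).
Since 8 matches the lower bound, it is optimal.

8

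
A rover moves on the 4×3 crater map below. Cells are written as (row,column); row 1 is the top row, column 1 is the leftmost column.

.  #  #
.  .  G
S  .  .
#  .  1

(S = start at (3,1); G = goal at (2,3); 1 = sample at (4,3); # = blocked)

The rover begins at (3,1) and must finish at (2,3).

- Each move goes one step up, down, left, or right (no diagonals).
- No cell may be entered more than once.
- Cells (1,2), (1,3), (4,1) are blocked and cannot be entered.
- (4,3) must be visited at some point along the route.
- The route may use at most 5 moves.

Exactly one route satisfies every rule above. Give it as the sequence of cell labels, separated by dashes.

(3,1) - (3,2) - (4,2) - (4,3) - (3,3) - (2,3)

Any route must reach (4,3) and still end at (2,3) within 5 moves, so the order of the required stops is forced.
Route from (3,1): right 1 to (3,2), down 1 to (4,2), right 1 to (4,3), up 2 to (2,3) — 5 moves in all.
Check: all required cells visited; 5 ≤ 5 moves.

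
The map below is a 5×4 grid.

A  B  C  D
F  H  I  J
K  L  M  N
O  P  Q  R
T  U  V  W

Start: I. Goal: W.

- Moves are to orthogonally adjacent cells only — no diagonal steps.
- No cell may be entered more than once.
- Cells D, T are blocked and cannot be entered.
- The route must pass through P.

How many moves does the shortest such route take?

Any route passes through P somewhere between I and W. Summing Manhattan distances along the two legs (I → P → W) gives a lower bound of 3 + 3 = 6 moves.
A route of 6 moves achieves this: I → M → Q → P → U → V → W.
Since 6 matches the lower bound, it is optimal.

6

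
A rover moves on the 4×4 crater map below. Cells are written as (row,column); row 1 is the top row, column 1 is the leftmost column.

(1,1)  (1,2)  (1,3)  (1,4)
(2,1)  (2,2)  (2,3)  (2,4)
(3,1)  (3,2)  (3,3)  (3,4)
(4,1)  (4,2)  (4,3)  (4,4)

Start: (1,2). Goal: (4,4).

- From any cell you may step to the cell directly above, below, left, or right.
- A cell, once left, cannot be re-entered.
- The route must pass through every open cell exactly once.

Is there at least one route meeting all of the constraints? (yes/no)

One route that works: (1,2) → (1,1) → (2,1) → (3,1) → (4,1) → (4,2) → (3,2) → (2,2) → (2,3) → (1,3) → (1,4) → (2,4) → (3,4) → (3,3) → (4,3) → (4,4).

yes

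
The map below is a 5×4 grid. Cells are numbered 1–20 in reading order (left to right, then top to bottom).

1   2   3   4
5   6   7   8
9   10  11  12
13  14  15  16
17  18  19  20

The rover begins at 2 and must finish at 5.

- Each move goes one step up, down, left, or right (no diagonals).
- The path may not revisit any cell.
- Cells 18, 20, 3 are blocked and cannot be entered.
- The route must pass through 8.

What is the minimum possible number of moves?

8

Any route passes through 8 somewhere between 2 and 5. Summing Manhattan distances along the two legs (2 → 8 → 5) gives a lower bound of 3 + 3 = 6 moves.
The shortest route satisfying every rule uses 8 moves: 2 → 6 → 7 → 8 → 12 → 11 → 10 → 9 → 5.
The no-revisit rule (legs can't share cells) pushes the minimum above the 6-move bound; an exhaustive check rules out every length from 6 to 7, leaving 8 as the minimum.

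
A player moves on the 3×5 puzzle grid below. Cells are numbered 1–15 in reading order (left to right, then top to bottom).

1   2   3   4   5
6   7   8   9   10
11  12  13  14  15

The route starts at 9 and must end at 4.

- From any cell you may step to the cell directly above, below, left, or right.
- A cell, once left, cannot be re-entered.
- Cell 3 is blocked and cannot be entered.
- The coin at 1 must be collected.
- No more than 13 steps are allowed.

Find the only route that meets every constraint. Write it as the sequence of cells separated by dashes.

9 - 8 - 7 - 2 - 1 - 6 - 11 - 12 - 13 - 14 - 15 - 10 - 5 - 4

Any route must reach 1 and still end at 4 within 13 moves, so the order of the required stops is forced.
Route from 9: 2× left (reaching 7), up to 2, left to 1, 2× down (reaching 11), 4× right (reaching 15), 2× up (reaching 5), left to 4 — 13 moves in all.
Check: all required cells visited; 13 ≤ 13 moves.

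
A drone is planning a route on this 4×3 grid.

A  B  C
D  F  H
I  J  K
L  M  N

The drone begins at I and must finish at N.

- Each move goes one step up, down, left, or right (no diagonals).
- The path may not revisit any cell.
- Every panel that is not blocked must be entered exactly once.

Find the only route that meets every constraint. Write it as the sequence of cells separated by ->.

Need to visit all 12 open cells exactly once, starting at I and ending at N.
Cell A has only two open neighbours (D and B), so the path must pass straight through it: one of those is the cell it's entered from and the other is where it exits.
Route from I: down 1 to L, right 1 to M, up 2 to F, left 1 to D, up 1 to A, right 2 to C, down 3 to N — 11 moves in all.
Check: all 12 open cells covered.

I -> L -> M -> J -> F -> D -> A -> B -> C -> H -> K -> N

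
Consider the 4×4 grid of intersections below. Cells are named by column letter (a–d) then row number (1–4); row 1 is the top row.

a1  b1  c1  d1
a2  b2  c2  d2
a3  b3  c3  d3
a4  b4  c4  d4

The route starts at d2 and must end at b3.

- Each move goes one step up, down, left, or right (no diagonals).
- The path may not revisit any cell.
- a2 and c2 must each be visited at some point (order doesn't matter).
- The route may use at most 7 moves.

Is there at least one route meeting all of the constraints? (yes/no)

yes

One route that works: d2 → c2 → b2 → a2 → a3 → b3.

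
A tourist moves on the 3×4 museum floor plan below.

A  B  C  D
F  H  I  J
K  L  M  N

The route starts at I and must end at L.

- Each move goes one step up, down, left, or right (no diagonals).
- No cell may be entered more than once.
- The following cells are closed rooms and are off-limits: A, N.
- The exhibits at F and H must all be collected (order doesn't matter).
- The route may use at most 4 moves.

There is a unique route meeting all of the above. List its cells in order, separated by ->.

Any route must reach F and H and still end at L within 4 moves, so the order of the required stops is forced.
Route from I: 2× left (reaching F), down to K, right to L — 4 moves in all.
Check: all required cells visited; 4 ≤ 4 moves.

I -> H -> F -> K -> L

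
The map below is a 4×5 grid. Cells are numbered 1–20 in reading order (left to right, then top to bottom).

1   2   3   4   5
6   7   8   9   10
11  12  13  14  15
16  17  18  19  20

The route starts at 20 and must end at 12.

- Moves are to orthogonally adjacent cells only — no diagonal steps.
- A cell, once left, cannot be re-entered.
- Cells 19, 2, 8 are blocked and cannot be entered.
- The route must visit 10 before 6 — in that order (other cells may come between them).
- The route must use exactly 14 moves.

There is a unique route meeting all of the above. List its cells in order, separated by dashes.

The waypoints must appear in the order 10, 6, with no cell reused.
Route from 20: up 3 to 5, left 1 to 4, down 2 to 14, left 1 to 13, down 1 to 18, left 2 to 16, up 2 to 6, right 1 to 7, down 1 to 12 — 14 moves in all.
Check: order respected (10 at step 2, 6 at step 12); 14 moves as required.

20 - 15 - 10 - 5 - 4 - 9 - 14 - 13 - 18 - 17 - 16 - 11 - 6 - 7 - 12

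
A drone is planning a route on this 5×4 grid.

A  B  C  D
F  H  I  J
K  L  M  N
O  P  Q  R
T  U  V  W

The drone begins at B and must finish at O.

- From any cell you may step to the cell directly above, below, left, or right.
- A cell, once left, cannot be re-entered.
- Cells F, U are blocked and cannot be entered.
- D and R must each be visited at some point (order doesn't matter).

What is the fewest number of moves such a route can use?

8

Any route passes through D and R in some order between B and O. Summing Manhattan distances along each leg and taking the cheapest ordering (B → D → R → O) gives a lower bound of 2 + 3 + 3 = 8 moves.
A route of 8 moves achieves this: B → C → D → J → N → R → Q → P → O.
Since 8 matches the lower bound, it is optimal.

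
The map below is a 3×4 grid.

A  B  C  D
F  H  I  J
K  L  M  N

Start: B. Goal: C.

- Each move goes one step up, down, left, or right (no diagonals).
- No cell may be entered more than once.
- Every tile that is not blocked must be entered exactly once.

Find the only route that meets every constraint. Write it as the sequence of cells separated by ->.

B -> A -> F -> K -> L -> H -> I -> M -> N -> J -> D -> C

Need to visit all 12 open cells exactly once, starting at B and ending at C.
Cell N has only two open neighbours (J and M), so the path must pass straight through it: one of those is the cell it's entered from and the other is where it exits.
Route from B: left to A, 2× down (reaching K), right to L, up to H, right to I, down to M, right to N, 2× up (reaching D), left to C — 11 moves in all.
Check: all 12 open cells covered.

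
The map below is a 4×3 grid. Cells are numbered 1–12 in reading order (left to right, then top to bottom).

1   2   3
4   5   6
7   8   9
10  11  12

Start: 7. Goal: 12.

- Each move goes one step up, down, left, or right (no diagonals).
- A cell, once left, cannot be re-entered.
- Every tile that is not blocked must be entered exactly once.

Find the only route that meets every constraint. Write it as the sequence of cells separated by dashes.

7 - 10 - 11 - 8 - 5 - 4 - 1 - 2 - 3 - 6 - 9 - 12

Need to visit all 12 open cells exactly once, starting at 7 and ending at 12.
Cell 10 has only two open neighbours (7 and 11), so the path must pass straight through it: one of those is the cell it's entered from and the other is where it exits.
Route from 7: down to 10, right to 11, 2× up (reaching 5), left to 4, up to 1, 2× right (reaching 3), 3× down (reaching 12) — 11 moves in all.
Check: all 12 open cells covered.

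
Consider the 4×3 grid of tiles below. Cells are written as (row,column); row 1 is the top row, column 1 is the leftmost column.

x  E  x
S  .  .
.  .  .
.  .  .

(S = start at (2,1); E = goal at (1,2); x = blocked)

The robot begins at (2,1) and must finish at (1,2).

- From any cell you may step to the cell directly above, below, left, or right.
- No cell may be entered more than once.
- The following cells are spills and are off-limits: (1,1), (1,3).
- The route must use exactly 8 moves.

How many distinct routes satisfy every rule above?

4

Need simple routes of exactly 8 moves from (2,1) to (1,2) (Manhattan distance 2, so 3 moves are spent on a detour and 3 undoing it).
Enumerating: (2,1) (3,1) (4,1) (4,2) (3,2) (3,3) (2,3) (2,2) (1,2) | (2,1) (3,1) (4,1) (4,2) (4,3) (3,3) (2,3) (2,2) (1,2) | (2,1) (3,1) (4,1) (4,2) (4,3) (3,3) (3,2) (2,2) (1,2) | (2,1) (3,1) (3,2) (4,2) (4,3) (3,3) (2,3) (2,2) (1,2).
That gives 4 routes.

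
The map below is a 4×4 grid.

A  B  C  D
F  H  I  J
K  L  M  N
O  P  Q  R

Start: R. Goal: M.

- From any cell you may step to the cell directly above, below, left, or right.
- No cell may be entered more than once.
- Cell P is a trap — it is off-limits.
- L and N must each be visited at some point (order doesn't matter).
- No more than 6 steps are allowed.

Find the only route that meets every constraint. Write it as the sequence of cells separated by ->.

R -> N -> J -> I -> H -> L -> M

The 6-move cap with required stops at L, N leaves no slack for detours.
Route from R: up 2 to J, left 2 to H, down 1 to L, right 1 to M — 6 moves in all.
Check: all required cells visited; 6 ≤ 6 moves.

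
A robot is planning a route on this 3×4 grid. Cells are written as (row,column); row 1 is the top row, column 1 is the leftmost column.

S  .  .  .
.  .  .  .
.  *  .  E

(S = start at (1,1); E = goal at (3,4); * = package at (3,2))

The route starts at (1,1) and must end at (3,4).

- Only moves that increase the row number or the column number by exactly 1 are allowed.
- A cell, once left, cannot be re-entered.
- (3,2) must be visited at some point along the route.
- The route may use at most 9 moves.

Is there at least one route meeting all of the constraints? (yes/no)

One route that works: (1,1) → (2,1) → (3,1) → (3,2) → (3,3) → (3,4).

yes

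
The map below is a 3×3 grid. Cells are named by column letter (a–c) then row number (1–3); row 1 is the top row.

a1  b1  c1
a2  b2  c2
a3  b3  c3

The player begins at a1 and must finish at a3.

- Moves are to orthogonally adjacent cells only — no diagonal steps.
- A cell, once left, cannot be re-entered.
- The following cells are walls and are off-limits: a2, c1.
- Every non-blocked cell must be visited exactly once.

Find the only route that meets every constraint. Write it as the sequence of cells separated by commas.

a1, b1, b2, c2, c3, b3, a3

Need to visit all 7 open cells exactly once, starting at a1 and ending at a3.
Cell c2 has only two open neighbours (c3 and b2), so the path must pass straight through it: one of those is the cell it's entered from and the other is where it exits.
Route from a1: right 1 to b1, down 1 to b2, right 1 to c2, down 1 to c3, left 2 to a3 — 6 moves in all.
Check: all 7 open cells covered.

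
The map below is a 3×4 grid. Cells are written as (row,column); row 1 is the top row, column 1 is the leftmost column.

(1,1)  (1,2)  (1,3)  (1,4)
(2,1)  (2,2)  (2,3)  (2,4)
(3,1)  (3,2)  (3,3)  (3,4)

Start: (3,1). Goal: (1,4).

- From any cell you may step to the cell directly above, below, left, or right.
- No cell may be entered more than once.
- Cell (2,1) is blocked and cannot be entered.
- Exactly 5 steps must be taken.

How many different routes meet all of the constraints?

Need simple routes of exactly 5 moves from (3,1) to (1,4) (Manhattan distance 5, so 0 moves are spent on a detour and 0 undoing it).
Enumerating: (3,1) (3,2) (2,2) (1,2) (1,3) (1,4) | (3,1) (3,2) (2,2) (2,3) (1,3) (1,4) | (3,1) (3,2) (2,2) (2,3) (2,4) (1,4) | (3,1) (3,2) (3,3) (2,3) (1,3) (1,4) | (3,1) (3,2) (3,3) (2,3) (2,4) (1,4) | (3,1) (3,2) (3,3) (3,4) (2,4) (1,4).
That gives 6 routes.

6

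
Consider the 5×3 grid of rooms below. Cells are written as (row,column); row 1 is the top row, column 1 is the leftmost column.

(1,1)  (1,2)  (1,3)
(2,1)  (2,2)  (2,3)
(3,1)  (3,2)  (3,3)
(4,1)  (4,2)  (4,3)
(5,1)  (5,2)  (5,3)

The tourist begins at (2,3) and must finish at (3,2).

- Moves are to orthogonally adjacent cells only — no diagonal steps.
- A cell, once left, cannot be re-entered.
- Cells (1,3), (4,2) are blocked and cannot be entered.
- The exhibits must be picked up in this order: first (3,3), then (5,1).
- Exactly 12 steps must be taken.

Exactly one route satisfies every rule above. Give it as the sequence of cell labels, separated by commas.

(2,3), (3,3), (4,3), (5,3), (5,2), (5,1), (4,1), (3,1), (2,1), (1,1), (1,2), (2,2), (3,2)

The waypoints must appear in the order (3,3), (5,1), with no cell reused.
Route from (2,3): 3× down (reaching (5,3)), 2× left (reaching (5,1)), 4× up (reaching (1,1)), right to (1,2), 2× down (reaching (3,2)) — 12 moves in all.
Check: order respected ((3,3) at step 1, (5,1) at step 5); 12 moves as required.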